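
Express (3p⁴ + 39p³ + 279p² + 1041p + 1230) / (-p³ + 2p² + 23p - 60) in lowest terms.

Apply the Euclidean algorithm:
  3p⁴ + 39p³ + 279p² + 1041p + 1230 = (-3p - 45)(-p³ + 2p² + 23p - 60) + (438p² + 1896p - 1470)
  -p³ + 2p² + 23p - 60 = (-(1/438)p + 77/5329)(438p² + 1896p - 1470) + (-(41310/5329)p - 206550/5329)
  438p² + 1896p - 1470 = (-(389017/6885)p + 261121/6885)(-(41310/5329)p - 206550/5329) + (0)
Last nonzero remainder: -(41310/5329)p - 206550/5329. Dividing through by -41310/5329 gives the monic gcd p + 5.
Cancel p + 5 from numerator and denominator to get the reduced form.

(-3p³ - 24p² - 159p - 246)/(p² - 7p + 12)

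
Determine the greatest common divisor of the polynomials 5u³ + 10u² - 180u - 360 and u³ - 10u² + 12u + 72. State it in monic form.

Repeated division with remainder:
  5u³ + 10u² - 180u - 360 = (5)(u³ - 10u² + 12u + 72) + (60u² - 240u - 720)
  u³ - 10u² + 12u + 72 = ((1/60)u - 1/10)(60u² - 240u - 720) + (0)
Last nonzero remainder: 60u² - 240u - 720. Dividing through by 60 gives the monic gcd u² - 4u - 12.

u² - 4u - 12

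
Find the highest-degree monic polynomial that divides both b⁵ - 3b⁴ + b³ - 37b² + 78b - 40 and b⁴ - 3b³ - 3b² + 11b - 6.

Euclidean algorithm in ℚ[b]:
  b⁵ - 3b⁴ + b³ - 37b² + 78b - 40 = (b)(b⁴ - 3b³ - 3b² + 11b - 6) + (4b³ - 48b² + 84b - 40)
  b⁴ - 3b³ - 3b² + 11b - 6 = ((1/4)b + 9/4)(4b³ - 48b² + 84b - 40) + (84b² - 168b + 84)
  4b³ - 48b² + 84b - 40 = ((1/21)b - 10/21)(84b² - 168b + 84) + (0)
Last nonzero remainder: 84b² - 168b + 84. Dividing through by 84 gives the monic gcd b² - 2b + 1.

b² - 2b + 1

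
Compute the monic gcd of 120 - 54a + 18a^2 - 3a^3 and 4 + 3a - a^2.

-4 + a

Euclidean algorithm in ℚ[a]:
  -3a^3 + 18a^2 - 54a + 120 = (3a - 9)(-a^2 + 3a + 4) + (-39a + 156)
  -a^2 + 3a + 4 = ((1/39)a + 1/39)(-39a + 156) + (0)
Last nonzero remainder: -39a + 156. Dividing through by -39 gives the monic gcd a - 4.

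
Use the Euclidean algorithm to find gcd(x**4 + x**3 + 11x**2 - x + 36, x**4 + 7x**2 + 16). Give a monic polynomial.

Euclidean algorithm in ℚ[x]:
  x**4 + x**3 + 11x**2 - x + 36 = (x**4 + 7x**2 + 16) + (x**3 + 4x**2 - x + 20)
  x**4 + 7x**2 + 16 = (x - 4)(x**3 + 4x**2 - x + 20) + (24x**2 - 24x + 96)
  x**3 + 4x**2 - x + 20 = ((1/24)x + 5/24)(24x**2 - 24x + 96) + (0)
Last nonzero remainder: 24x**2 - 24x + 96. Dividing through by 24 gives the monic gcd x**2 - x + 4.

x**2 - x + 4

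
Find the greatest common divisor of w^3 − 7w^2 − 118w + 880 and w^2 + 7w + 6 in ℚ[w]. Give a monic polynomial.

Euclidean algorithm in ℚ[w]:
  w^3 − 7w^2 − 118w + 880 = (w − 14)(w^2 + 7w + 6) + (−26w + 964)
  w^2 + 7w + 6 = (−(1/26)w − 573/338)(−26w + 964) + (277200/169)
  −26w + 964 = (−(2197/138600)w + 40729/69300)(277200/169) + (0)
The last nonzero remainder is the constant 277200/169, so the polynomials are coprime and gcd = 1.

1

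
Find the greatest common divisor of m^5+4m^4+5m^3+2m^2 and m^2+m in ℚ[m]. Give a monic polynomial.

Repeated division with remainder:
  m^5+4m^4+5m^3+2m^2 = (m^3+3m^2+2m)(m^2+m) + (0)
The last nonzero remainder m^2+m is already monic.

m^2+m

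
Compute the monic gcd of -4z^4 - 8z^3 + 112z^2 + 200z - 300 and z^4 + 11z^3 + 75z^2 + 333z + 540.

z^2 + 8z + 15

Euclidean algorithm in ℚ[z]:
  -4z^4 - 8z^3 + 112z^2 + 200z - 300 = (-4)(z^4 + 11z^3 + 75z^2 + 333z + 540) + (36z^3 + 412z^2 + 1532z + 1860)
  z^4 + 11z^3 + 75z^2 + 333z + 540 = ((1/36)z - 1/81)(36z^3 + 412z^2 + 1532z + 1860) + ((3040/81)z^2 + (24320/81)z + 15200/27)
  36z^3 + 412z^2 + 1532z + 1860 = ((729/760)z + 2511/760)((3040/81)z^2 + (24320/81)z + 15200/27) + (0)
Last nonzero remainder: (3040/81)z^2 + (24320/81)z + 15200/27. Dividing through by 3040/81 gives the monic gcd z^2 + 8z + 15.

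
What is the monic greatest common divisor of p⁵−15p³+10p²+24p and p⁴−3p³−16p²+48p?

By polynomial division,
  p⁵−15p³+10p²+24p = (p+3)(p⁴−3p³−16p²+48p) + (10p³+10p²−120p)
  p⁴−3p³−16p²+48p = ((1/10)p−2/5)(10p³+10p²−120p) + (0)
Last nonzero remainder: 10p³+10p²−120p. Dividing through by 10 gives the monic gcd p³+p²−12p.

p³+p²−12p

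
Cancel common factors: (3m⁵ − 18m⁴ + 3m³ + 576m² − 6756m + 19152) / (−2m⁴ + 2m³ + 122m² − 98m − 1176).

(−3m³ + 27m² − 168m + 684)/(2m² − 8m − 42)

Euclidean algorithm in ℚ[m]:
  3m⁵ − 18m⁴ + 3m³ + 576m² − 6756m + 19152 = (−(3/2)m + 15/2)(−2m⁴ + 2m³ + 122m² − 98m − 1176) + (171m³ − 486m² − 7785m + 27972)
  −2m⁴ + 2m³ + 122m² − 98m − 1176 = (−(2/171)m − 70/3249)(171m³ − 486m² − 7785m + 27972) + ((7392/361)m² + (22176/361)m − 206976/361)
  171m³ − 486m² − 7785m + 27972 = ((20577/2464)m − 120213/2464)((7392/361)m² + (22176/361)m − 206976/361) + (0)
Last nonzero remainder: (7392/361)m² + (22176/361)m − 206976/361. Dividing through by 7392/361 gives the monic gcd m² + 3m − 28.
Cancel m² + 3m − 28 from numerator and denominator to get the reduced form.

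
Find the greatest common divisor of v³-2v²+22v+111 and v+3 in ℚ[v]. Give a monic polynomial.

v+3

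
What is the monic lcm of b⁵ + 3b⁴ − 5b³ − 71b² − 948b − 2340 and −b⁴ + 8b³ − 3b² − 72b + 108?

Repeated division with remainder:
  b⁵ + 3b⁴ − 5b³ − 71b² − 948b − 2340 = (−b − 11)(−b⁴ + 8b³ − 3b² − 72b + 108) + (80b³ − 176b² − 1632b − 1152)
  −b⁴ + 8b³ − 3b² − 72b + 108 = (−(1/80)b + 29/400)(80b³ − 176b² − 1632b − 1152) + (−(266/25)b² + (798/25)b + 4788/25)
  80b³ − 176b² − 1632b − 1152 = (−(1000/133)b − 800/133)(−(266/25)b² + (798/25)b + 4788/25) + (0)
Last nonzero remainder: −(266/25)b² + (798/25)b + 4788/25. Dividing through by −266/25 gives the monic gcd b² − 3b − 18.
Then lcm(f, g) = f·g / gcd(f, g); expanding and making the result monic gives the answer.

b⁷ − 2b⁶ − 14b⁵ − 28b⁴ − 623b³ + 1974b² + 6012b − 14040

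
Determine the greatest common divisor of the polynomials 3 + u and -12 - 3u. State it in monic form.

Euclidean algorithm in ℚ[u]:
  u + 3 = (-1/3)(-3u - 12) + (-1)
  -3u - 12 = (3u + 12)(-1) + (0)
The last nonzero remainder is the constant -1, so the polynomials are coprime and gcd = 1.

1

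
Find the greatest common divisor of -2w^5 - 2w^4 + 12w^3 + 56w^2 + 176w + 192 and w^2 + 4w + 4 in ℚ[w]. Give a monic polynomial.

w^2 + 4w + 4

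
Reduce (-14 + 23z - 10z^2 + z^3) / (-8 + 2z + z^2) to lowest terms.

(7 - 8z + z^2)/(4 + z)

Euclidean algorithm in ℚ[z]:
  z^3 - 10z^2 + 23z - 14 = (z - 12)(z^2 + 2z - 8) + (55z - 110)
  z^2 + 2z - 8 = ((1/55)z + 4/55)(55z - 110) + (0)
Last nonzero remainder: 55z - 110. Dividing through by 55 gives the monic gcd z - 2.
Cancel z - 2 from numerator and denominator to get the reduced form.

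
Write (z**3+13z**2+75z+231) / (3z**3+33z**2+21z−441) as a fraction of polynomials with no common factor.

(z**2+6z+33)/(3z**2+12z−63)

By polynomial division,
  z**3+13z**2+75z+231 = (1/3)(3z**3+33z**2+21z−441) + (2z**2+68z+378)
  3z**3+33z**2+21z−441 = ((3/2)z−69/2)(2z**2+68z+378) + (1800z+12600)
  2z**2+68z+378 = ((1/900)z+3/100)(1800z+12600) + (0)
Last nonzero remainder: 1800z+12600. Dividing through by 1800 gives the monic gcd z+7.
Cancel z+7 from numerator and denominator to get the reduced form.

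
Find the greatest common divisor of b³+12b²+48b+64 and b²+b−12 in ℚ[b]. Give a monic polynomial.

b+4

By polynomial division,
  b³+12b²+48b+64 = (b+11)(b²+b−12) + (49b+196)
  b²+b−12 = ((1/49)b−3/49)(49b+196) + (0)
Last nonzero remainder: 49b+196. Dividing through by 49 gives the monic gcd b+4.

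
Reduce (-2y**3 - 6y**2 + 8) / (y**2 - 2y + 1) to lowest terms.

By polynomial division,
  -2y**3 - 6y**2 + 8 = (-2y - 10)(y**2 - 2y + 1) + (-18y + 18)
  y**2 - 2y + 1 = (-(1/18)y + 1/18)(-18y + 18) + (0)
Last nonzero remainder: -18y + 18. Dividing through by -18 gives the monic gcd y - 1.
Cancel y - 1 from numerator and denominator to get the reduced form.

(-2y**2 - 8y - 8)/(y - 1)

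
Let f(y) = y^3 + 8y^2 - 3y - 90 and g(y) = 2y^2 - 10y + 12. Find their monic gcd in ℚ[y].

By polynomial division,
  y^3 + 8y^2 - 3y - 90 = ((1/2)y + 13/2)(2y^2 - 10y + 12) + (56y - 168)
  2y^2 - 10y + 12 = ((1/28)y - 1/14)(56y - 168) + (0)
Last nonzero remainder: 56y - 168. Dividing through by 56 gives the monic gcd y - 3.

y - 3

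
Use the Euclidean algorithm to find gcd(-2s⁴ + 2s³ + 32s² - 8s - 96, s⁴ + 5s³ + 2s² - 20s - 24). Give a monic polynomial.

s³ + 3s² - 4s - 12

Apply the Euclidean algorithm:
  -2s⁴ + 2s³ + 32s² - 8s - 96 = (-2)(s⁴ + 5s³ + 2s² - 20s - 24) + (12s³ + 36s² - 48s - 144)
  s⁴ + 5s³ + 2s² - 20s - 24 = ((1/12)s + 1/6)(12s³ + 36s² - 48s - 144) + (0)
Last nonzero remainder: 12s³ + 36s² - 48s - 144. Dividing through by 12 gives the monic gcd s³ + 3s² - 4s - 12.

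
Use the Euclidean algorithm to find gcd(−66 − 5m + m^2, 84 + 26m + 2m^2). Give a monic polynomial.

6 + m

Euclidean algorithm in ℚ[m]:
  m^2 − 5m − 66 = (1/2)(2m^2 + 26m + 84) + (−18m − 108)
  2m^2 + 26m + 84 = (−(1/9)m − 7/9)(−18m − 108) + (0)
Last nonzero remainder: −18m − 108. Dividing through by −18 gives the monic gcd m + 6.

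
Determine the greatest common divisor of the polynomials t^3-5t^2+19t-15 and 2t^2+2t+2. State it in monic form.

By polynomial division,
  t^3-5t^2+19t-15 = ((1/2)t-3)(2t^2+2t+2) + (24t-9)
  2t^2+2t+2 = ((1/12)t+11/96)(24t-9) + (97/32)
  24t-9 = ((768/97)t-288/97)(97/32) + (0)
The last nonzero remainder is the constant 97/32, so the polynomials are coprime and gcd = 1.

1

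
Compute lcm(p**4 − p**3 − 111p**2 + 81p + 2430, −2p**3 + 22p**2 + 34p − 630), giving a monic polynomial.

p**5 − 8p**4 − 104p**3 + 858p**2 + 1863p − 17010

By polynomial division,
  p**4 − p**3 − 111p**2 + 81p + 2430 = (−(1/2)p − 5)(−2p**3 + 22p**2 + 34p − 630) + (16p**2 − 64p − 720)
  −2p**3 + 22p**2 + 34p − 630 = (−(1/8)p + 7/8)(16p**2 − 64p − 720) + (0)
Last nonzero remainder: 16p**2 − 64p − 720. Dividing through by 16 gives the monic gcd p**2 − 4p − 45.
Then lcm(f, g) = f·g / gcd(f, g); expanding and making the result monic gives the answer.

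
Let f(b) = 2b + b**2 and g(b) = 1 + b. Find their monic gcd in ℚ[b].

By polynomial division,
  b**2 + 2b = (b + 1)(b + 1) + (−1)
  b + 1 = (−b − 1)(−1) + (0)
The last nonzero remainder is the constant −1, so the polynomials are coprime and gcd = 1.

1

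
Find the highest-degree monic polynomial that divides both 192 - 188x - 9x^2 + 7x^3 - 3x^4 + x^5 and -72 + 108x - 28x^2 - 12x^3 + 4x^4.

Apply the Euclidean algorithm:
  x^5 - 3x^4 + 7x^3 - 9x^2 - 188x + 192 = ((1/4)x)(4x^4 - 12x^3 - 28x^2 + 108x - 72) + (14x^3 - 36x^2 - 170x + 192)
  4x^4 - 12x^3 - 28x^2 + 108x - 72 = ((2/7)x - 6/49)(14x^3 - 36x^2 - 170x + 192) + ((792/49)x^2 + (1584/49)x - 2376/49)
  14x^3 - 36x^2 - 170x + 192 = ((343/396)x - 392/99)((792/49)x^2 + (1584/49)x - 2376/49) + (0)
Last nonzero remainder: (792/49)x^2 + (1584/49)x - 2376/49. Dividing through by 792/49 gives the monic gcd x^2 + 2x - 3.

-3 + 2x + x^2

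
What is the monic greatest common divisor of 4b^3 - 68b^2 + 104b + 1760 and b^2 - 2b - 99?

b - 11

Apply the Euclidean algorithm:
  4b^3 - 68b^2 + 104b + 1760 = (4b - 60)(b^2 - 2b - 99) + (380b - 4180)
  b^2 - 2b - 99 = ((1/380)b + 9/380)(380b - 4180) + (0)
Last nonzero remainder: 380b - 4180. Dividing through by 380 gives the monic gcd b - 11.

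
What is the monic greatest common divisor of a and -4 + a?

1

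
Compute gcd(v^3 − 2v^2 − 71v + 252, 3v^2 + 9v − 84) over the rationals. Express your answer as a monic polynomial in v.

Repeated division with remainder:
  v^3 − 2v^2 − 71v + 252 = ((1/3)v − 5/3)(3v^2 + 9v − 84) + (−28v + 112)
  3v^2 + 9v − 84 = (−(3/28)v − 3/4)(−28v + 112) + (0)
Last nonzero remainder: −28v + 112. Dividing through by −28 gives the monic gcd v − 4.

v − 4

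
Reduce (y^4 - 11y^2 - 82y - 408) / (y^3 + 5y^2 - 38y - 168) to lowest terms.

Apply the Euclidean algorithm:
  y^4 - 11y^2 - 82y - 408 = (y - 5)(y^3 + 5y^2 - 38y - 168) + (52y^2 - 104y - 1248)
  y^3 + 5y^2 - 38y - 168 = ((1/52)y + 7/52)(52y^2 - 104y - 1248) + (0)
Last nonzero remainder: 52y^2 - 104y - 1248. Dividing through by 52 gives the monic gcd y^2 - 2y - 24.
Cancel y^2 - 2y - 24 from numerator and denominator to get the reduced form.

(y^2 + 2y + 17)/(y + 7)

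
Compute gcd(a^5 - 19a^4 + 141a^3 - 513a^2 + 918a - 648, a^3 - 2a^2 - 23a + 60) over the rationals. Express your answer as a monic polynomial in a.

Repeated division with remainder:
  a^5 - 19a^4 + 141a^3 - 513a^2 + 918a - 648 = (a^2 - 17a + 130)(a^3 - 2a^2 - 23a + 60) + (-704a^2 + 4928a - 8448)
  a^3 - 2a^2 - 23a + 60 = (-(1/704)a - 5/704)(-704a^2 + 4928a - 8448) + (0)
Last nonzero remainder: -704a^2 + 4928a - 8448. Dividing through by -704 gives the monic gcd a^2 - 7a + 12.

a^2 - 7a + 12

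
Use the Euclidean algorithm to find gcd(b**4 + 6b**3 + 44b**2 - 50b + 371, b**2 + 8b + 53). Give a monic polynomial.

Repeated division with remainder:
  b**4 + 6b**3 + 44b**2 - 50b + 371 = (b**2 - 2b + 7)(b**2 + 8b + 53) + (0)
The last nonzero remainder b**2 + 8b + 53 is already monic.

b**2 + 8b + 53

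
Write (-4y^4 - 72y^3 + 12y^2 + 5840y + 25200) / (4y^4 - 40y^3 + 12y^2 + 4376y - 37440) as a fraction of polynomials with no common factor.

Repeated division with remainder:
  -4y^4 - 72y^3 + 12y^2 + 5840y + 25200 = (-1)(4y^4 - 40y^3 + 12y^2 + 4376y - 37440) + (-112y^3 + 24y^2 + 10216y - 12240)
  4y^4 - 40y^3 + 12y^2 + 4376y - 37440 = (-(1/28)y + 137/392)(-112y^3 + 24y^2 + 10216y - 12240) + ((18055/49)y^2 + (18055/49)y - 1624950/49)
  -112y^3 + 24y^2 + 10216y - 12240 = (-(5488/18055)y + 6664/18055)((18055/49)y^2 + (18055/49)y - 1624950/49) + (0)
Last nonzero remainder: (18055/49)y^2 + (18055/49)y - 1624950/49. Dividing through by 18055/49 gives the monic gcd y^2 + y - 90.
Cancel y^2 + y - 90 from numerator and denominator to get the reduced form.

(-y^2 - 17y - 70)/(y^2 - 11y + 104)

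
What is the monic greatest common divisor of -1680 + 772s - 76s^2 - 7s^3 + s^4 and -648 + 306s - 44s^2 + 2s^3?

-4 + s

By polynomial division,
  s^4 - 7s^3 - 76s^2 + 772s - 1680 = ((1/2)s + 15/2)(2s^3 - 44s^2 + 306s - 648) + (101s^2 - 1199s + 3180)
  2s^3 - 44s^2 + 306s - 648 = ((2/101)s - 2046/10201)(101s^2 - 1199s + 3180) + ((25992/10201)s - 103968/10201)
  101s^2 - 1199s + 3180 = ((1030301/25992)s - 2703265/8664)((25992/10201)s - 103968/10201) + (0)
Last nonzero remainder: (25992/10201)s - 103968/10201. Dividing through by 25992/10201 gives the monic gcd s - 4.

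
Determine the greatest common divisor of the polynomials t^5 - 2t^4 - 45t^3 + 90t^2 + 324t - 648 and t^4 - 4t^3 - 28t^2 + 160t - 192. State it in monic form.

Repeated division with remainder:
  t^5 - 2t^4 - 45t^3 + 90t^2 + 324t - 648 = (t + 2)(t^4 - 4t^3 - 28t^2 + 160t - 192) + (-9t^3 - 14t^2 + 196t - 264)
  t^4 - 4t^3 - 28t^2 + 160t - 192 = (-(1/9)t + 50/81)(-9t^3 - 14t^2 + 196t - 264) + ((196/81)t^2 + (784/81)t - 784/27)
  -9t^3 - 14t^2 + 196t - 264 = (-(729/196)t + 891/98)((196/81)t^2 + (784/81)t - 784/27) + (0)
Last nonzero remainder: (196/81)t^2 + (784/81)t - 784/27. Dividing through by 196/81 gives the monic gcd t^2 + 4t - 12.

t^2 + 4t - 12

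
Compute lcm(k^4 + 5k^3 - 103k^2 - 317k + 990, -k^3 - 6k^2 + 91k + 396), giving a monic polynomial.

k^5 + 9k^4 - 83k^3 - 729k^2 - 278k + 3960

Euclidean algorithm in ℚ[k]:
  k^4 + 5k^3 - 103k^2 - 317k + 990 = (-k + 1)(-k^3 - 6k^2 + 91k + 396) + (-6k^2 - 12k + 594)
  -k^3 - 6k^2 + 91k + 396 = ((1/6)k + 2/3)(-6k^2 - 12k + 594) + (0)
Last nonzero remainder: -6k^2 - 12k + 594. Dividing through by -6 gives the monic gcd k^2 + 2k - 99.
Then lcm(f, g) = f·g / gcd(f, g); expanding and making the result monic gives the answer.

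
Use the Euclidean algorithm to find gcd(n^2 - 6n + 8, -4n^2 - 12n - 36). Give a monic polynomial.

Apply the Euclidean algorithm:
  n^2 - 6n + 8 = (-1/4)(-4n^2 - 12n - 36) + (-9n - 1)
  -4n^2 - 12n - 36 = ((4/9)n + 104/81)(-9n - 1) + (-2812/81)
  -9n - 1 = ((729/2812)n + 81/2812)(-2812/81) + (0)
The last nonzero remainder is the constant -2812/81, so the polynomials are coprime and gcd = 1.

1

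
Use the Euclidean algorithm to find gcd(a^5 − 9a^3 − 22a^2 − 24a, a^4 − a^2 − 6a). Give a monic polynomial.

a^3 + 2a^2 + 3a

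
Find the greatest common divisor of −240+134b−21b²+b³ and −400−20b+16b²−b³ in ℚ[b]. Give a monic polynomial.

−10+b

Apply the Euclidean algorithm:
  b³−21b²+134b−240 = (−1)(−b³+16b²−20b−400) + (−5b²+114b−640)
  −b³+16b²−20b−400 = ((1/5)b+34/25)(−5b²+114b−640) + (−(1176/25)b+2352/5)
  −5b²+114b−640 = ((125/1176)b−200/147)(−(1176/25)b+2352/5) + (0)
Last nonzero remainder: −(1176/25)b+2352/5. Dividing through by −1176/25 gives the monic gcd b−10.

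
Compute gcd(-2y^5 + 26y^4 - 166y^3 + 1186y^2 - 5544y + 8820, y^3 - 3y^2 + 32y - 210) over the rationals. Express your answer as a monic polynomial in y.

y^3 - 3y^2 + 32y - 210

Repeated division with remainder:
  -2y^5 + 26y^4 - 166y^3 + 1186y^2 - 5544y + 8820 = (-2y^2 + 20y - 42)(y^3 - 3y^2 + 32y - 210) + (0)
The last nonzero remainder y^3 - 3y^2 + 32y - 210 is already monic.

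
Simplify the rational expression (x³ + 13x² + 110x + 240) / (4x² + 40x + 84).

(x² + 10x + 80)/(4x + 28)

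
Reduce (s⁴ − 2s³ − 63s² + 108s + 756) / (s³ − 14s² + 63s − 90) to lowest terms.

By polynomial division,
  s⁴ − 2s³ − 63s² + 108s + 756 = (s + 12)(s³ − 14s² + 63s − 90) + (42s² − 558s + 1836)
  s³ − 14s² + 63s − 90 = ((1/42)s − 5/294)(42s² − 558s + 1836) + ((480/49)s − 2880/49)
  42s² − 558s + 1836 = ((343/80)s − 2499/80)((480/49)s − 2880/49) + (0)
Last nonzero remainder: (480/49)s − 2880/49. Dividing through by 480/49 gives the monic gcd s − 6.
Cancel s − 6 from numerator and denominator to get the reduced form.

(s³ + 4s² − 39s − 126)/(s² − 8s + 15)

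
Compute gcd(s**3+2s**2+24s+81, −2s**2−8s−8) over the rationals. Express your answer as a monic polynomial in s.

1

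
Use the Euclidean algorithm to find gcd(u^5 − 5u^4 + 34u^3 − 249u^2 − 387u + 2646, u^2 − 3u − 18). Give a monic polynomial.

Apply the Euclidean algorithm:
  u^5 − 5u^4 + 34u^3 − 249u^2 − 387u + 2646 = (u^3 − 2u^2 + 46u − 147)(u^2 − 3u − 18) + (0)
The last nonzero remainder u^2 − 3u − 18 is already monic.

u^2 − 3u − 18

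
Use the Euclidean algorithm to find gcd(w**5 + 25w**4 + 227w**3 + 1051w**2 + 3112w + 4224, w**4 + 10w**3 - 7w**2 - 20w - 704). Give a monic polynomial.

Euclidean algorithm in ℚ[w]:
  w**5 + 25w**4 + 227w**3 + 1051w**2 + 3112w + 4224 = (w + 15)(w**4 + 10w**3 - 7w**2 - 20w - 704) + (84w**3 + 1176w**2 + 4116w + 14784)
  w**4 + 10w**3 - 7w**2 - 20w - 704 = ((1/84)w - 1/21)(84w**3 + 1176w**2 + 4116w + 14784) + (0)
Last nonzero remainder: 84w**3 + 1176w**2 + 4116w + 14784. Dividing through by 84 gives the monic gcd w**3 + 14w**2 + 49w + 176.

w**3 + 14w**2 + 49w + 176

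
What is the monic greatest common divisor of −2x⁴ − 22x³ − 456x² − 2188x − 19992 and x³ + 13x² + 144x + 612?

Euclidean algorithm in ℚ[x]:
  −2x⁴ − 22x³ − 456x² − 2188x − 19992 = (−2x + 4)(x³ + 13x² + 144x + 612) + (−220x² − 1540x − 22440)
  x³ + 13x² + 144x + 612 = (−(1/220)x − 3/110)(−220x² − 1540x − 22440) + (0)
Last nonzero remainder: −220x² − 1540x − 22440. Dividing through by −220 gives the monic gcd x² + 7x + 102.

x² + 7x + 102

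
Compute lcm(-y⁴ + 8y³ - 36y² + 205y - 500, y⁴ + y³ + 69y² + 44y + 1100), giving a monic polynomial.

By polynomial division,
  -y⁴ + 8y³ - 36y² + 205y - 500 = (-1)(y⁴ + y³ + 69y² + 44y + 1100) + (9y³ + 33y² + 249y + 600)
  y⁴ + y³ + 69y² + 44y + 1100 = ((1/9)y - 8/27)(9y³ + 33y² + 249y + 600) + ((460/9)y² + (460/9)y + 11500/9)
  9y³ + 33y² + 249y + 600 = ((81/460)y + 54/115)((460/9)y² + (460/9)y + 11500/9) + (0)
Last nonzero remainder: (460/9)y² + (460/9)y + 11500/9. Dividing through by 460/9 gives the monic gcd y² + y + 25.
Then lcm(f, g) = f·g / gcd(f, g); expanding and making the result monic gives the answer.

y⁶ - 8y⁵ + 80y⁴ - 557y³ + 2084y² - 9020y + 22000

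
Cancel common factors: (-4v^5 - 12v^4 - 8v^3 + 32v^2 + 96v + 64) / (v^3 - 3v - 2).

(-4v^3 - 16v^2 - 32v - 32)/(v + 1)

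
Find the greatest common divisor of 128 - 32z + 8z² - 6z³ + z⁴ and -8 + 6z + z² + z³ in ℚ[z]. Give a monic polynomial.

Euclidean algorithm in ℚ[z]:
  z⁴ - 6z³ + 8z² - 32z + 128 = (z - 7)(z³ + z² + 6z - 8) + (9z² + 18z + 72)
  z³ + z² + 6z - 8 = ((1/9)z - 1/9)(9z² + 18z + 72) + (0)
Last nonzero remainder: 9z² + 18z + 72. Dividing through by 9 gives the monic gcd z² + 2z + 8.

8 + 2z + z²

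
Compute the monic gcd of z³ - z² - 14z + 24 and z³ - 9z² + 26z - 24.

z² - 5z + 6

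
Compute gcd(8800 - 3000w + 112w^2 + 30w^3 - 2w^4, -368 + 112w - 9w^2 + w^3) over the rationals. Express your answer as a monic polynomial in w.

By polynomial division,
  -2w^4 + 30w^3 + 112w^2 - 3000w + 8800 = (-2w + 12)(w^3 - 9w^2 + 112w - 368) + (444w^2 - 5080w + 13216)
  w^3 - 9w^2 + 112w - 368 = ((1/444)w + 271/49284)(444w^2 - 5080w + 13216) + ((1357378/12321)w - 5429512/12321)
  444w^2 - 5080w + 13216 = ((2735262/678689)w - 20354292/678689)((1357378/12321)w - 5429512/12321) + (0)
Last nonzero remainder: (1357378/12321)w - 5429512/12321. Dividing through by 1357378/12321 gives the monic gcd w - 4.

-4 + w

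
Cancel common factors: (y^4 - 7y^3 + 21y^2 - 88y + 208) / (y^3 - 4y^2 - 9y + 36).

(y^3 - 3y^2 + 9y - 52)/(y^2 - 9)

Apply the Euclidean algorithm:
  y^4 - 7y^3 + 21y^2 - 88y + 208 = (y - 3)(y^3 - 4y^2 - 9y + 36) + (18y^2 - 151y + 316)
  y^3 - 4y^2 - 9y + 36 = ((1/18)y + 79/324)(18y^2 - 151y + 316) + ((3325/324)y - 3325/81)
  18y^2 - 151y + 316 = ((5832/3325)y - 25596/3325)((3325/324)y - 3325/81) + (0)
Last nonzero remainder: (3325/324)y - 3325/81. Dividing through by 3325/324 gives the monic gcd y - 4.
Cancel y - 4 from numerator and denominator to get the reduced form.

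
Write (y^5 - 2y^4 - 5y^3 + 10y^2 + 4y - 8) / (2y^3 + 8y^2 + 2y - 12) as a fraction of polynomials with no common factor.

By polynomial division,
  y^5 - 2y^4 - 5y^3 + 10y^2 + 4y - 8 = ((1/2)y^2 - 3y + 9)(2y^3 + 8y^2 + 2y - 12) + (-50y^2 - 50y + 100)
  2y^3 + 8y^2 + 2y - 12 = (-(1/25)y - 3/25)(-50y^2 - 50y + 100) + (0)
Last nonzero remainder: -50y^2 - 50y + 100. Dividing through by -50 gives the monic gcd y^2 + y - 2.
Cancel y^2 + y - 2 from numerator and denominator to get the reduced form.

(y^3 - 3y^2 + 4)/(2y + 6)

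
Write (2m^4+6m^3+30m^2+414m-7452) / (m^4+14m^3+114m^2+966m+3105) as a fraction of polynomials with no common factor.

(2m-12)/(m+5)

Repeated division with remainder:
  2m^4+6m^3+30m^2+414m-7452 = (2)(m^4+14m^3+114m^2+966m+3105) + (-22m^3-198m^2-1518m-13662)
  m^4+14m^3+114m^2+966m+3105 = (-(1/22)m-5/22)(-22m^3-198m^2-1518m-13662) + (0)
Last nonzero remainder: -22m^3-198m^2-1518m-13662. Dividing through by -22 gives the monic gcd m^3+9m^2+69m+621.
Cancel m^3+9m^2+69m+621 from numerator and denominator to get the reduced form.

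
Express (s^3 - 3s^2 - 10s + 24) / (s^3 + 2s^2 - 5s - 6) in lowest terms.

(s - 4)/(s + 1)

Repeated division with remainder:
  s^3 - 3s^2 - 10s + 24 = (s^3 + 2s^2 - 5s - 6) + (-5s^2 - 5s + 30)
  s^3 + 2s^2 - 5s - 6 = (-(1/5)s - 1/5)(-5s^2 - 5s + 30) + (0)
Last nonzero remainder: -5s^2 - 5s + 30. Dividing through by -5 gives the monic gcd s^2 + s - 6.
Cancel s^2 + s - 6 from numerator and denominator to get the reduced form.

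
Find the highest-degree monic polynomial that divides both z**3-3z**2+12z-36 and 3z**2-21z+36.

z-3

Euclidean algorithm in ℚ[z]:
  z**3-3z**2+12z-36 = ((1/3)z+4/3)(3z**2-21z+36) + (28z-84)
  3z**2-21z+36 = ((3/28)z-3/7)(28z-84) + (0)
Last nonzero remainder: 28z-84. Dividing through by 28 gives the monic gcd z-3.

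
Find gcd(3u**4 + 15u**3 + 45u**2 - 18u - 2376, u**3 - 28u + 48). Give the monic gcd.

Repeated division with remainder:
  3u**4 + 15u**3 + 45u**2 - 18u - 2376 = (3u + 15)(u**3 - 28u + 48) + (129u**2 + 258u - 3096)
  u**3 - 28u + 48 = ((1/129)u - 2/129)(129u**2 + 258u - 3096) + (0)
Last nonzero remainder: 129u**2 + 258u - 3096. Dividing through by 129 gives the monic gcd u**2 + 2u - 24.

u**2 + 2u - 24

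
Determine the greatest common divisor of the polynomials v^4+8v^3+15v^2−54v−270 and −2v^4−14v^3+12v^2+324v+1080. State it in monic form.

Euclidean algorithm in ℚ[v]:
  v^4+8v^3+15v^2−54v−270 = (−1/2)(−2v^4−14v^3+12v^2+324v+1080) + (v^3+21v^2+108v+270)
  −2v^4−14v^3+12v^2+324v+1080 = (−2v+28)(v^3+21v^2+108v+270) + (−360v^2−2160v−6480)
  v^3+21v^2+108v+270 = (−(1/360)v−1/24)(−360v^2−2160v−6480) + (0)
Last nonzero remainder: −360v^2−2160v−6480. Dividing through by −360 gives the monic gcd v^2+6v+18.

v^2+6v+18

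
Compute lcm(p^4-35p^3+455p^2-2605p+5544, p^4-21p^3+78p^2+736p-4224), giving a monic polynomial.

Repeated division with remainder:
  p^4-35p^3+455p^2-2605p+5544 = (p^4-21p^3+78p^2+736p-4224) + (-14p^3+377p^2-3341p+9768)
  p^4-21p^3+78p^2+736p-4224 = (-(1/14)p-83/196)(-14p^3+377p^2-3341p+9768) + (-(195/196)p^2+(3705/196)p-4290/49)
  -14p^3+377p^2-3341p+9768 = ((2744/195)p-7252/65)(-(195/196)p^2+(3705/196)p-4290/49) + (0)
Last nonzero remainder: -(195/196)p^2+(3705/196)p-4290/49. Dividing through by -195/196 gives the monic gcd p^2-19p+88.
Then lcm(f, g) = f·g / gcd(f, g); expanding and making the result monic gives the answer.

p^6-37p^5+477p^4-1835p^3-11086p^2+113952p-266112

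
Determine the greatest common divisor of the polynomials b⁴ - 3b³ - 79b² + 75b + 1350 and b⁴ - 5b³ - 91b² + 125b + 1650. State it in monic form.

Euclidean algorithm in ℚ[b]:
  b⁴ - 3b³ - 79b² + 75b + 1350 = (b⁴ - 5b³ - 91b² + 125b + 1650) + (2b³ + 12b² - 50b - 300)
  b⁴ - 5b³ - 91b² + 125b + 1650 = ((1/2)b - 11/2)(2b³ + 12b² - 50b - 300) + (0)
Last nonzero remainder: 2b³ + 12b² - 50b - 300. Dividing through by 2 gives the monic gcd b³ + 6b² - 25b - 150.

b³ + 6b² - 25b - 150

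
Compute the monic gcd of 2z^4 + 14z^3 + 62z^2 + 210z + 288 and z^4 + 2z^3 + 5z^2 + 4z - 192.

Repeated division with remainder:
  2z^4 + 14z^3 + 62z^2 + 210z + 288 = (2)(z^4 + 2z^3 + 5z^2 + 4z - 192) + (10z^3 + 52z^2 + 202z + 672)
  z^4 + 2z^3 + 5z^2 + 4z - 192 = ((1/10)z - 8/25)(10z^3 + 52z^2 + 202z + 672) + ((36/25)z^2 + (36/25)z + 576/25)
  10z^3 + 52z^2 + 202z + 672 = ((125/18)z + 175/6)((36/25)z^2 + (36/25)z + 576/25) + (0)
Last nonzero remainder: (36/25)z^2 + (36/25)z + 576/25. Dividing through by 36/25 gives the monic gcd z^2 + z + 16.

z^2 + z + 16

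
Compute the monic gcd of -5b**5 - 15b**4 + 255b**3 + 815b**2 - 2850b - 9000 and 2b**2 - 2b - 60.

b**2 - b - 30

Repeated division with remainder:
  -5b**5 - 15b**4 + 255b**3 + 815b**2 - 2850b - 9000 = (-(5/2)b**3 - 10b**2 + (85/2)b + 150)(2b**2 - 2b - 60) + (0)
Last nonzero remainder: 2b**2 - 2b - 60. Dividing through by 2 gives the monic gcd b**2 - b - 30.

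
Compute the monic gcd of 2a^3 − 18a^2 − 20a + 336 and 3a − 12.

1

Repeated division with remainder:
  2a^3 − 18a^2 − 20a + 336 = ((2/3)a^2 − (10/3)a − 20)(3a − 12) + (96)
  3a − 12 = ((1/32)a − 1/8)(96) + (0)
The last nonzero remainder is the constant 96, so the polynomials are coprime and gcd = 1.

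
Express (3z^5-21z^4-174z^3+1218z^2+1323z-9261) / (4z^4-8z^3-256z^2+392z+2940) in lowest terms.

(3z^2-30z+63)/(4z-20)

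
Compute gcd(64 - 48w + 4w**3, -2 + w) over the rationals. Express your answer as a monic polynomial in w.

-2 + w

Euclidean algorithm in ℚ[w]:
  4w**3 - 48w + 64 = (4w**2 + 8w - 32)(w - 2) + (0)
The last nonzero remainder w - 2 is already monic.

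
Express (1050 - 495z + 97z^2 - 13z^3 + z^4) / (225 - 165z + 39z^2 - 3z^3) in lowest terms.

(-42 + 3z - z^2)/(-9 + 3z)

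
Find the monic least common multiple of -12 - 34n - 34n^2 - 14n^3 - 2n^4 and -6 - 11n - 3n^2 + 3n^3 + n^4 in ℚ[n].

Euclidean algorithm in ℚ[n]:
  -2n^4 - 14n^3 - 34n^2 - 34n - 12 = (-2)(n^4 + 3n^3 - 3n^2 - 11n - 6) + (-8n^3 - 40n^2 - 56n - 24)
  n^4 + 3n^3 - 3n^2 - 11n - 6 = (-(1/8)n + 1/4)(-8n^3 - 40n^2 - 56n - 24) + (0)
Last nonzero remainder: -8n^3 - 40n^2 - 56n - 24. Dividing through by -8 gives the monic gcd n^3 + 5n^2 + 7n + 3.
Then lcm(f, g) = f·g / gcd(f, g); expanding and making the result monic gives the answer.

-12 - 28n - 17n^2 + 3n^3 + 5n^4 + n^5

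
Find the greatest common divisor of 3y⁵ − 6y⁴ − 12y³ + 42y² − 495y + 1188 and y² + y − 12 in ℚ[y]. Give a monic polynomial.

y² + y − 12

Euclidean algorithm in ℚ[y]:
  3y⁵ − 6y⁴ − 12y³ + 42y² − 495y + 1188 = (3y³ − 9y² + 33y − 99)(y² + y − 12) + (0)
The last nonzero remainder y² + y − 12 is already monic.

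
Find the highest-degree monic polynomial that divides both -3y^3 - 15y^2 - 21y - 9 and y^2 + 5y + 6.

y + 3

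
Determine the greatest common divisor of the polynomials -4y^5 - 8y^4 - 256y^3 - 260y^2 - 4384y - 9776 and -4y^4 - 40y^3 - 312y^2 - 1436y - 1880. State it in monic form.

Apply the Euclidean algorithm:
  -4y^5 - 8y^4 - 256y^3 - 260y^2 - 4384y - 9776 = (y - 8)(-4y^4 - 40y^3 - 312y^2 - 1436y - 1880) + (-264y^3 - 1320y^2 - 13992y - 24816)
  -4y^4 - 40y^3 - 312y^2 - 1436y - 1880 = ((1/66)y + 5/66)(-264y^3 - 1320y^2 - 13992y - 24816) + (0)
Last nonzero remainder: -264y^3 - 1320y^2 - 13992y - 24816. Dividing through by -264 gives the monic gcd y^3 + 5y^2 + 53y + 94.

y^3 + 5y^2 + 53y + 94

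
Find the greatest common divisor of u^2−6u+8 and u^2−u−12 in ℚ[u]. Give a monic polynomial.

Apply the Euclidean algorithm:
  u^2−6u+8 = (u^2−u−12) + (−5u+20)
  u^2−u−12 = (−(1/5)u−3/5)(−5u+20) + (0)
Last nonzero remainder: −5u+20. Dividing through by −5 gives the monic gcd u−4.

u−4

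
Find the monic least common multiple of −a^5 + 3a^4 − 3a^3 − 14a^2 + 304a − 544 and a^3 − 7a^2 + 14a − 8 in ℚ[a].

a^6 − 4a^5 + 6a^4 + 11a^3 − 318a^2 + 848a − 544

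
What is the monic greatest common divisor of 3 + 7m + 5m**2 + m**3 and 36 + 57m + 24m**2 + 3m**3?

3 + 4m + m**2

Apply the Euclidean algorithm:
  m**3 + 5m**2 + 7m + 3 = (1/3)(3m**3 + 24m**2 + 57m + 36) + (-3m**2 - 12m - 9)
  3m**3 + 24m**2 + 57m + 36 = (-m - 4)(-3m**2 - 12m - 9) + (0)
Last nonzero remainder: -3m**2 - 12m - 9. Dividing through by -3 gives the monic gcd m**2 + 4m + 3.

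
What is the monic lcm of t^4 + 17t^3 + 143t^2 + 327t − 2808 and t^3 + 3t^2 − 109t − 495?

Apply the Euclidean algorithm:
  t^4 + 17t^3 + 143t^2 + 327t − 2808 = (t + 14)(t^3 + 3t^2 − 109t − 495) + (210t^2 + 2348t + 4122)
  t^3 + 3t^2 − 109t − 495 = ((1/210)t − 859/22050)(210t^2 + 2348t + 4122) + (−(409664/11025)t − 409664/1225)
  210t^2 + 2348t + 4122 = (−(1157625/204832)t − 2524725/204832)(−(409664/11025)t − 409664/1225) + (0)
Last nonzero remainder: −(409664/11025)t − 409664/1225. Dividing through by −409664/11025 gives the monic gcd t + 9.
Then lcm(f, g) = f·g / gcd(f, g); expanding and making the result monic gives the answer.

t^6 + 11t^5 − 14t^4 − 1466t^3 − 12635t^2 − 1137t + 154440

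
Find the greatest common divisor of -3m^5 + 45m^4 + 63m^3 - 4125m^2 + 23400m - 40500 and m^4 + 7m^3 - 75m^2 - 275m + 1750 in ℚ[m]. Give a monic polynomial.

m^3 - 75m + 250

By polynomial division,
  -3m^5 + 45m^4 + 63m^3 - 4125m^2 + 23400m - 40500 = (-3m + 66)(m^4 + 7m^3 - 75m^2 - 275m + 1750) + (-624m^3 + 46800m - 156000)
  m^4 + 7m^3 - 75m^2 - 275m + 1750 = (-(1/624)m - 7/624)(-624m^3 + 46800m - 156000) + (0)
Last nonzero remainder: -624m^3 + 46800m - 156000. Dividing through by -624 gives the monic gcd m^3 - 75m + 250.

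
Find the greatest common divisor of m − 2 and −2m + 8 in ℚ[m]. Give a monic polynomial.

1

Euclidean algorithm in ℚ[m]:
  m − 2 = (−1/2)(−2m + 8) + (2)
  −2m + 8 = (−m + 4)(2) + (0)
The last nonzero remainder is the constant 2, so the polynomials are coprime and gcd = 1.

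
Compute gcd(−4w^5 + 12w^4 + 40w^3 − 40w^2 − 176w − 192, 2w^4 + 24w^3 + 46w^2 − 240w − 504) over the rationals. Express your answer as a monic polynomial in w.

w^2 − w − 6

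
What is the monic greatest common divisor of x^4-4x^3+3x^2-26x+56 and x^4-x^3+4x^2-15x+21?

x^2+2x+7

By polynomial division,
  x^4-4x^3+3x^2-26x+56 = (x^4-x^3+4x^2-15x+21) + (-3x^3-x^2-11x+35)
  x^4-x^3+4x^2-15x+21 = (-(1/3)x+4/9)(-3x^3-x^2-11x+35) + ((7/9)x^2+(14/9)x+49/9)
  -3x^3-x^2-11x+35 = (-(27/7)x+45/7)((7/9)x^2+(14/9)x+49/9) + (0)
Last nonzero remainder: (7/9)x^2+(14/9)x+49/9. Dividing through by 7/9 gives the monic gcd x^2+2x+7.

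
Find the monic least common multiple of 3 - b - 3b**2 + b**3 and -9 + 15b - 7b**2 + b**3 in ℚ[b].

By polynomial division,
  b**3 - 3b**2 - b + 3 = (b**3 - 7b**2 + 15b - 9) + (4b**2 - 16b + 12)
  b**3 - 7b**2 + 15b - 9 = ((1/4)b - 3/4)(4b**2 - 16b + 12) + (0)
Last nonzero remainder: 4b**2 - 16b + 12. Dividing through by 4 gives the monic gcd b**2 - 4b + 3.
Then lcm(f, g) = f·g / gcd(f, g); expanding and making the result monic gives the answer.

-9 + 6b + 8b**2 - 6b**3 + b**4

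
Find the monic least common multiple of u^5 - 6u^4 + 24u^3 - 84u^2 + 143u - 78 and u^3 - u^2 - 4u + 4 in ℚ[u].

u^6 - 4u^5 + 12u^4 - 36u^3 - 25u^2 + 208u - 156

Euclidean algorithm in ℚ[u]:
  u^5 - 6u^4 + 24u^3 - 84u^2 + 143u - 78 = (u^2 - 5u + 23)(u^3 - u^2 - 4u + 4) + (-85u^2 + 255u - 170)
  u^3 - u^2 - 4u + 4 = (-(1/85)u - 2/85)(-85u^2 + 255u - 170) + (0)
Last nonzero remainder: -85u^2 + 255u - 170. Dividing through by -85 gives the monic gcd u^2 - 3u + 2.
Then lcm(f, g) = f·g / gcd(f, g); expanding and making the result monic gives the answer.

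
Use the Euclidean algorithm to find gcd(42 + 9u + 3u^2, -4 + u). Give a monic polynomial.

By polynomial division,
  3u^2 + 9u + 42 = (3u + 21)(u - 4) + (126)
  u - 4 = ((1/126)u - 2/63)(126) + (0)
The last nonzero remainder is the constant 126, so the polynomials are coprime and gcd = 1.

1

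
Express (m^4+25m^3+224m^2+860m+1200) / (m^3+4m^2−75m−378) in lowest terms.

(m^3+19m^2+110m+200)/(m^2−2m−63)

Repeated division with remainder:
  m^4+25m^3+224m^2+860m+1200 = (m+21)(m^3+4m^2−75m−378) + (215m^2+2813m+9138)
  m^3+4m^2−75m−378 = ((1/215)m−1953/46225)(215m^2+2813m+9138) + ((62244/46225)m+373464/46225)
  215m^2+2813m+9138 = ((9938375/62244)m+70400675/62244)((62244/46225)m+373464/46225) + (0)
Last nonzero remainder: (62244/46225)m+373464/46225. Dividing through by 62244/46225 gives the monic gcd m+6.
Cancel m+6 from numerator and denominator to get the reduced form.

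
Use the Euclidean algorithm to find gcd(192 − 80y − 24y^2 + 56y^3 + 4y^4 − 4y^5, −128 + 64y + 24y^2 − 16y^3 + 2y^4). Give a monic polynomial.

−8 − 2y + y^2

Euclidean algorithm in ℚ[y]:
  −4y^5 + 4y^4 + 56y^3 − 24y^2 − 80y + 192 = (−2y − 14)(2y^4 − 16y^3 + 24y^2 + 64y − 128) + (−120y^3 + 440y^2 + 560y − 1600)
  2y^4 − 16y^3 + 24y^2 + 64y − 128 = (−(1/60)y + 13/180)(−120y^3 + 440y^2 + 560y − 1600) + ((14/9)y^2 − (28/9)y − 112/9)
  −120y^3 + 440y^2 + 560y − 1600 = (−(540/7)y + 900/7)((14/9)y^2 − (28/9)y − 112/9) + (0)
Last nonzero remainder: (14/9)y^2 − (28/9)y − 112/9. Dividing through by 14/9 gives the monic gcd y^2 − 2y − 8.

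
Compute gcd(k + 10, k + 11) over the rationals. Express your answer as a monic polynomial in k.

Repeated division with remainder:
  k + 10 = (k + 11) + (−1)
  k + 11 = (−k − 11)(−1) + (0)
The last nonzero remainder is the constant −1, so the polynomials are coprime and gcd = 1.

1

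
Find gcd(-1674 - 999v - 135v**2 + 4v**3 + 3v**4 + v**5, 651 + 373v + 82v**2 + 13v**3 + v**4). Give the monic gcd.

Apply the Euclidean algorithm:
  v**5 + 3v**4 + 4v**3 - 135v**2 - 999v - 1674 = (v - 10)(v**4 + 13v**3 + 82v**2 + 373v + 651) + (52v**3 + 312v**2 + 2080v + 4836)
  v**4 + 13v**3 + 82v**2 + 373v + 651 = ((1/52)v + 7/52)(52v**3 + 312v**2 + 2080v + 4836) + (0)
Last nonzero remainder: 52v**3 + 312v**2 + 2080v + 4836. Dividing through by 52 gives the monic gcd v**3 + 6v**2 + 40v + 93.

93 + 40v + 6v**2 + v**3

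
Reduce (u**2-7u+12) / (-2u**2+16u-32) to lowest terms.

By polynomial division,
  u**2-7u+12 = (-1/2)(-2u**2+16u-32) + (u-4)
  -2u**2+16u-32 = (-2u+8)(u-4) + (0)
The last nonzero remainder u-4 is already monic.
Cancel u-4 from numerator and denominator to get the reduced form.

(-u+3)/(2u-8)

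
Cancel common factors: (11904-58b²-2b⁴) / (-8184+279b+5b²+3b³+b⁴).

Euclidean algorithm in ℚ[b]:
  -2b⁴-58b²+11904 = (-2)(b⁴+3b³+5b²+279b-8184) + (6b³-48b²+558b-4464)
  b⁴+3b³+5b²+279b-8184 = ((1/6)b+11/6)(6b³-48b²+558b-4464) + (0)
Last nonzero remainder: 6b³-48b²+558b-4464. Dividing through by 6 gives the monic gcd b³-8b²+93b-744.
Cancel b³-8b²+93b-744 from numerator and denominator to get the reduced form.

(-16-2b)/(11+b)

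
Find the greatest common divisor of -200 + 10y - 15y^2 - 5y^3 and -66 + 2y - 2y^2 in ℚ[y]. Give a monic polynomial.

1

Apply the Euclidean algorithm:
  -5y^3 - 15y^2 + 10y - 200 = ((5/2)y + 10)(-2y^2 + 2y - 66) + (155y + 460)
  -2y^2 + 2y - 66 = (-(2/155)y + 246/4805)(155y + 460) + (-86058/961)
  155y + 460 = (-(148955/86058)y - 221030/43029)(-86058/961) + (0)
The last nonzero remainder is the constant -86058/961, so the polynomials are coprime and gcd = 1.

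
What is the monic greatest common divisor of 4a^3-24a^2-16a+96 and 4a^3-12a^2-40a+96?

By polynomial division,
  4a^3-24a^2-16a+96 = (4a^3-12a^2-40a+96) + (-12a^2+24a)
  4a^3-12a^2-40a+96 = (-(1/3)a+1/3)(-12a^2+24a) + (-48a+96)
  -12a^2+24a = ((1/4)a)(-48a+96) + (0)
Last nonzero remainder: -48a+96. Dividing through by -48 gives the monic gcd a-2.

a-2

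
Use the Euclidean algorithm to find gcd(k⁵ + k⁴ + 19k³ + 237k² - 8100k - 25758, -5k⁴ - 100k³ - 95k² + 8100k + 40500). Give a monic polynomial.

k² - 81

Euclidean algorithm in ℚ[k]:
  k⁵ + k⁴ + 19k³ + 237k² - 8100k - 25758 = (-(1/5)k + 19/5)(-5k⁴ - 100k³ - 95k² + 8100k + 40500) + (380k³ + 2218k² - 30780k - 179658)
  -5k⁴ - 100k³ - 95k² + 8100k + 40500 = (-(1/76)k - 2691/14440)(380k³ + 2218k² - 30780k - 179658) + (-(625681/7220)k² + 50680161/7220)
  380k³ + 2218k² - 30780k - 179658 = (-(2743600/625681)k - 16013960/625681)(-(625681/7220)k² + 50680161/7220) + (0)
Last nonzero remainder: -(625681/7220)k² + 50680161/7220. Dividing through by -625681/7220 gives the monic gcd k² - 81.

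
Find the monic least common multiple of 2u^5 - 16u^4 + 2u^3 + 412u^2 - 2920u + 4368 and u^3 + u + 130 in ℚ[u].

u^6 - 3u^5 - 39u^4 + 211u^3 - 430u^2 - 5116u + 10920

By polynomial division,
  2u^5 - 16u^4 + 2u^3 + 412u^2 - 2920u + 4368 = (2u^2 - 16u)(u^3 + u + 130) + (168u^2 - 840u + 4368)
  u^3 + u + 130 = ((1/168)u + 5/168)(168u^2 - 840u + 4368) + (0)
Last nonzero remainder: 168u^2 - 840u + 4368. Dividing through by 168 gives the monic gcd u^2 - 5u + 26.
Then lcm(f, g) = f·g / gcd(f, g); expanding and making the result monic gives the answer.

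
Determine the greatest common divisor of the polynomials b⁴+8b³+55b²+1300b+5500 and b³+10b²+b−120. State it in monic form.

b+5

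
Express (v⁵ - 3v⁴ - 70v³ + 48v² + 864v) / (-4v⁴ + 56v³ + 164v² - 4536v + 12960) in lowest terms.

(-v³ - 10v² - 24v)/(4v² - 4v - 360)

Apply the Euclidean algorithm:
  v⁵ - 3v⁴ - 70v³ + 48v² + 864v = (-(1/4)v - 11/4)(-4v⁴ + 56v³ + 164v² - 4536v + 12960) + (125v³ - 635v² - 8370v + 35640)
  -4v⁴ + 56v³ + 164v² - 4536v + 12960 = (-(4/125)v + 892/3125)(125v³ - 635v² - 8370v + 35640) + ((48384/625)v² - (628992/625)v + 1741824/625)
  125v³ - 635v² - 8370v + 35640 = ((78125/48384)v + 34375/2688)((48384/625)v² - (628992/625)v + 1741824/625) + (0)
Last nonzero remainder: (48384/625)v² - (628992/625)v + 1741824/625. Dividing through by 48384/625 gives the monic gcd v² - 13v + 36.
Cancel v² - 13v + 36 from numerator and denominator to get the reduced form.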